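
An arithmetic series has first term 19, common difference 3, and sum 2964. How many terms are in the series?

Using S = n/2 × [2a + (n-1)d]
2964 = n/2 × [2(19) + (n-1)(3)]
2964 = n/2 × [38 + 3n - 3]
5928 = n × [35 + 3n]
3n² + (35)n - 5928 = 0
Discriminant: Δ = (35)² - 4(3)(-5928) = 1225 + 71136 = 72361
√Δ = 269
n = [-(35) + √Δ] / (2·3) = (-35 + 269) / 6 = 234 / 6 = 39
(The negative root is discarded since n must be a positive integer.)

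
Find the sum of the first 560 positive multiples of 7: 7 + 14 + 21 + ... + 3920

Factor out 7: = 7(1 + 2 + ... + 560) = 7 × n(n+1)/2
= 7 × 560×561/2
= 7 × 157080
= 1099560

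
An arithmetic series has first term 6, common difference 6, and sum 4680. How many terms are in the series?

Using S = n/2 × [2a + (n-1)d]
4680 = n/2 × [2(6) + (n-1)(6)]
4680 = n/2 × [12 + 6n - 6]
9360 = n × [6 + 6n]
6n² + (6)n - 9360 = 0
Discriminant: Δ = (6)² - 4(6)(-9360) = 36 + 224640 = 224676
√Δ = 474
n = [-(6) + √Δ] / (2·6) = (-6 + 474) / 12 = 468 / 12 = 39
(The negative root is discarded since n must be a positive integer.)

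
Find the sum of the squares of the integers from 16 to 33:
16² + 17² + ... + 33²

Use ∑_{k=1}^{n} k² = n(n+1)(2n+1)/6, then subtract the first 15 terms.
∑_{k=1}^{33} k² = 33×34×67/6 = 12529
∑_{k=1}^{15} k² = 15×16×31/6 = 1240
∑_{k=16}^{33} k² = 12529 - 1240 = 11289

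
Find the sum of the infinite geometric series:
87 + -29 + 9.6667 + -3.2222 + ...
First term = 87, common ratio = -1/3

For |r| < 1, S = a / (1 - r)
S = 87 / (1 - (-1/3))
S = 87 / (4/3)
S = 261/4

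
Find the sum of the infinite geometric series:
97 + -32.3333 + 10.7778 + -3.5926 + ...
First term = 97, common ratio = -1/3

For |r| < 1, S = a / (1 - r)
S = 97 / (1 - (-1/3))
S = 97 / (4/3)
S = 291/4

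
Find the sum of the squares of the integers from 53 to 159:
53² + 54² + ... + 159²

Use ∑_{k=1}^{n} k² = n(n+1)(2n+1)/6, then subtract the first 52 terms.
∑_{k=1}^{159} k² = 159×160×319/6 = 1352560
∑_{k=1}^{52} k² = 52×53×105/6 = 48230
∑_{k=53}^{159} k² = 1352560 - 48230 = 1304330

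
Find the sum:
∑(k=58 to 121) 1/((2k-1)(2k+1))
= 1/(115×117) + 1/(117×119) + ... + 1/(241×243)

Partial fractions: 1/((2k-1)(2k+1)) = (1/2)[1/(2k-1) - 1/(2k+1)]
The series telescopes:
= (1/2)[1/115 - 1/243]
= 64/27945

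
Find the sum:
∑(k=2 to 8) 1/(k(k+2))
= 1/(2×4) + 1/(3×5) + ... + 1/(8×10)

Partial fractions: 1/(k(k+2)) = (1/2)[1/k - 1/(k+2)]
Telescoping leaves the first two and last two terms:
= (1/2)[1/2 + 1/3 - 1/9 - 1/10]
= 14/45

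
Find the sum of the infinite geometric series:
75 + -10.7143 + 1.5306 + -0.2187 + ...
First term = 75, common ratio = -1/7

For |r| < 1, S = a / (1 - r)
S = 75 / (1 - (-1/7))
S = 75 / (8/7)
S = 525/8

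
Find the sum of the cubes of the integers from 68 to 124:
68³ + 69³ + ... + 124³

Use ∑_{k=1}^{n} k³ = [n(n+1)/2]², then subtract the first 67 terms.
∑_{k=1}^{124} k³ = [124×125/2]² = 7750² = 60062500
∑_{k=1}^{67} k³ = [67×68/2]² = 2278² = 5189284
∑_{k=68}^{124} k³ = 60062500 - 5189284 = 54873216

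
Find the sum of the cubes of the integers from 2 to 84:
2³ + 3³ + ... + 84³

Use ∑_{k=1}^{n} k³ = [n(n+1)/2]², then subtract the first 1 terms.
∑_{k=1}^{84} k³ = [84×85/2]² = 3570² = 12744900
∑_{k=1}^{1} k³ = [1×2/2]² = 1² = 1
∑_{k=2}^{84} k³ = 12744900 - 1 = 12744899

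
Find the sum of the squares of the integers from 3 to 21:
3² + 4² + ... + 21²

Use ∑_{k=1}^{n} k² = n(n+1)(2n+1)/6, then subtract the first 2 terms.
∑_{k=1}^{21} k² = 21×22×43/6 = 3311
∑_{k=1}^{2} k² = 2×3×5/6 = 5
∑_{k=3}^{21} k² = 3311 - 5 = 3306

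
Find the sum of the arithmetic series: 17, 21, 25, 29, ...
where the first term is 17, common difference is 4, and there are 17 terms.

Sₙ = n/2 × (first + last)
Last term = a + (n-1)d = 17 + (17-1)×4 = 81
S_17 = 17/2 × (17 + 81)
S_17 = 17/2 × 98 = 833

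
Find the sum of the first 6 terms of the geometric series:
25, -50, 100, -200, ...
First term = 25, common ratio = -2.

Sₙ = a(1 - rⁿ) / (1 - r)
S_6 = 25(1 - (-2)^6) / (1 - (-2))
S_6 = 25(1 - 64) / (3)
S_6 = -525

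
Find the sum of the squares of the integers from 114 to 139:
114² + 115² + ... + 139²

Use ∑_{k=1}^{n} k² = n(n+1)(2n+1)/6, then subtract the first 113 terms.
∑_{k=1}^{139} k² = 139×140×279/6 = 904890
∑_{k=1}^{113} k² = 113×114×227/6 = 487369
∑_{k=114}^{139} k² = 904890 - 487369 = 417521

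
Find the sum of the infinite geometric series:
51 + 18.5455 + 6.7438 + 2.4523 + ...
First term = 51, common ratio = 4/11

For |r| < 1, S = a / (1 - r)
S = 51 / (1 - (4/11))
S = 51 / (7/11)
S = 561/7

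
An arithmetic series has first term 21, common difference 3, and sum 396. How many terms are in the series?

Using S = n/2 × [2a + (n-1)d]
396 = n/2 × [2(21) + (n-1)(3)]
396 = n/2 × [42 + 3n - 3]
792 = n × [39 + 3n]
3n² + (39)n - 792 = 0
Discriminant: Δ = (39)² - 4(3)(-792) = 1521 + 9504 = 11025
√Δ = 105
n = [-(39) + √Δ] / (2·3) = (-39 + 105) / 6 = 66 / 6 = 11
(The negative root is discarded since n must be a positive integer.)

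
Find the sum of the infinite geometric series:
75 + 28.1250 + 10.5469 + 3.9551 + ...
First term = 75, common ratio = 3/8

For |r| < 1, S = a / (1 - r)
S = 75 / (1 - (3/8))
S = 75 / (5/8)
S = 120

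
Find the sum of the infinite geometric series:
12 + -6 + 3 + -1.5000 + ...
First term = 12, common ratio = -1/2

For |r| < 1, S = a / (1 - r)
S = 12 / (1 - (-1/2))
S = 12 / (3/2)
S = 8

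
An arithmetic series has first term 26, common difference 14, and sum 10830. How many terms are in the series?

Using S = n/2 × [2a + (n-1)d]
10830 = n/2 × [2(26) + (n-1)(14)]
10830 = n/2 × [52 + 14n - 14]
21660 = n × [38 + 14n]
14n² + (38)n - 21660 = 0
Discriminant: Δ = (38)² - 4(14)(-21660) = 1444 + 1212960 = 1214404
√Δ = 1102
n = [-(38) + √Δ] / (2·14) = (-38 + 1102) / 28 = 1064 / 28 = 38
(The negative root is discarded since n must be a positive integer.)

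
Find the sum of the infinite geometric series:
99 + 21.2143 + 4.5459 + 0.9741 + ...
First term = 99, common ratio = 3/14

For |r| < 1, S = a / (1 - r)
S = 99 / (1 - (3/14))
S = 99 / (11/14)
S = 126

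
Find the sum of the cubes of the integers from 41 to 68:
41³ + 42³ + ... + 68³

Use ∑_{k=1}^{n} k³ = [n(n+1)/2]², then subtract the first 40 terms.
∑_{k=1}^{68} k³ = [68×69/2]² = 2346² = 5503716
∑_{k=1}^{40} k³ = [40×41/2]² = 820² = 672400
∑_{k=41}^{68} k³ = 5503716 - 672400 = 4831316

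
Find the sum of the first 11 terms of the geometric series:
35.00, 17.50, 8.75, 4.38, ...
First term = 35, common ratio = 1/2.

Sₙ = a(1 - rⁿ) / (1 - r)
S_11 = 35(1 - (1/2)^11) / (1 - (1/2))
S_11 = 35(1 - (1/2048)) / (1/2)
S_11 = 71645/1024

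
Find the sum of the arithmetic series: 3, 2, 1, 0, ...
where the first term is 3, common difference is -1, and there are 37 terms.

Sₙ = n/2 × (first + last)
Last term = a + (n-1)d = 3 + (37-1)×(-1) = -33
S_37 = 37/2 × (3 + (-33))
S_37 = 37/2 × (-30) = -555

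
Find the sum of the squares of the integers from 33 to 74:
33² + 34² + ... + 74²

Use ∑_{k=1}^{n} k² = n(n+1)(2n+1)/6, then subtract the first 32 terms.
∑_{k=1}^{74} k² = 74×75×149/6 = 137825
∑_{k=1}^{32} k² = 32×33×65/6 = 11440
∑_{k=33}^{74} k² = 137825 - 11440 = 126385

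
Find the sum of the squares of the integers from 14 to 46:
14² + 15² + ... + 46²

Use ∑_{k=1}^{n} k² = n(n+1)(2n+1)/6, then subtract the first 13 terms.
∑_{k=1}^{46} k² = 46×47×93/6 = 33511
∑_{k=1}^{13} k² = 13×14×27/6 = 819
∑_{k=14}^{46} k² = 33511 - 819 = 32692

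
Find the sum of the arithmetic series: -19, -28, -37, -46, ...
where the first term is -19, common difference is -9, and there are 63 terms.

Sₙ = n/2 × (first + last)
Last term = a + (n-1)d = -19 + (63-1)×(-9) = -577
S_63 = 63/2 × (-19 + (-577))
S_63 = 63/2 × (-596) = -18774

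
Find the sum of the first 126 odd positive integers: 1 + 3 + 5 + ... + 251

Sum of first n odd numbers = n²
= 126²
= 15876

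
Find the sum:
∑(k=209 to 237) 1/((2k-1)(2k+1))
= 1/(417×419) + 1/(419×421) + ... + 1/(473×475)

Partial fractions: 1/((2k-1)(2k+1)) = (1/2)[1/(2k-1) - 1/(2k+1)]
The series telescopes:
= (1/2)[1/417 - 1/475]
= 29/198075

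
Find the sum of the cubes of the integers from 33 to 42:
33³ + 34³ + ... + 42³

Use ∑_{k=1}^{n} k³ = [n(n+1)/2]², then subtract the first 32 terms.
∑_{k=1}^{42} k³ = [42×43/2]² = 903² = 815409
∑_{k=1}^{32} k³ = [32×33/2]² = 528² = 278784
∑_{k=33}^{42} k³ = 815409 - 278784 = 536625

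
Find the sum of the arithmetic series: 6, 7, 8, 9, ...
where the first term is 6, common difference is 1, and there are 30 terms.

Sₙ = n/2 × (first + last)
Last term = a + (n-1)d = 6 + (30-1)×1 = 35
S_30 = 30/2 × (6 + 35)
S_30 = 30/2 × 41 = 615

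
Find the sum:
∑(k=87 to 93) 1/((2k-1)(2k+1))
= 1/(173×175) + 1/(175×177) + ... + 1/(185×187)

Partial fractions: 1/((2k-1)(2k+1)) = (1/2)[1/(2k-1) - 1/(2k+1)]
The series telescopes:
= (1/2)[1/173 - 1/187]
= 7/32351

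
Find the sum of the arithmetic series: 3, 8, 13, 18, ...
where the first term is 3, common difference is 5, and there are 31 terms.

Sₙ = n/2 × (first + last)
Last term = a + (n-1)d = 3 + (31-1)×5 = 153
S_31 = 31/2 × (3 + 153)
S_31 = 31/2 × 156 = 2418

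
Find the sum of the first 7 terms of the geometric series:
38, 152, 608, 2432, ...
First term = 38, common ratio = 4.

Sₙ = a(1 - rⁿ) / (1 - r)
S_7 = 38(1 - 4^7) / (1 - 4)
S_7 = 38(1 - 16384) / (-3)
S_7 = 207518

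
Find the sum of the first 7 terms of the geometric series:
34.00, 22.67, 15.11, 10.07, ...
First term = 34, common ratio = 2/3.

Sₙ = a(1 - rⁿ) / (1 - r)
S_7 = 34(1 - (2/3)^7) / (1 - (2/3))
S_7 = 34(1 - (128/2187)) / (1/3)
S_7 = 70006/729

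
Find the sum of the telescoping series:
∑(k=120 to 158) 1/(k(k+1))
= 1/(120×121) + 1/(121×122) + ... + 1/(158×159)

Partial fractions: 1/(k(k+1)) = 1/k - 1/(k+1)
The series telescopes:
= (1/120 - 1/121) + (1/121 - 1/122) + ... + (1/158 - 1/159)
= 1/120 - 1/159
= 13/6360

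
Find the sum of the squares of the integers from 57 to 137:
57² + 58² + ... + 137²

Use ∑_{k=1}^{n} k² = n(n+1)(2n+1)/6, then subtract the first 56 terms.
∑_{k=1}^{137} k² = 137×138×275/6 = 866525
∑_{k=1}^{56} k² = 56×57×113/6 = 60116
∑_{k=57}^{137} k² = 866525 - 60116 = 806409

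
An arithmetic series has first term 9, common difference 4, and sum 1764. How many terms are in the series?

Using S = n/2 × [2a + (n-1)d]
1764 = n/2 × [2(9) + (n-1)(4)]
1764 = n/2 × [18 + 4n - 4]
3528 = n × [14 + 4n]
4n² + (14)n - 3528 = 0
Discriminant: Δ = (14)² - 4(4)(-3528) = 196 + 56448 = 56644
√Δ = 238
n = [-(14) + √Δ] / (2·4) = (-14 + 238) / 8 = 224 / 8 = 28
(The negative root is discarded since n must be a positive integer.)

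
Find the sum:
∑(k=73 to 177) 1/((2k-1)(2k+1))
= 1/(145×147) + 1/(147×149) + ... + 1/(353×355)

Partial fractions: 1/((2k-1)(2k+1)) = (1/2)[1/(2k-1) - 1/(2k+1)]
The series telescopes:
= (1/2)[1/145 - 1/355]
= 21/10295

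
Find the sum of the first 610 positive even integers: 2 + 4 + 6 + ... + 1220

Sum of first n even numbers = n(n+1)
= 610×611
= 372710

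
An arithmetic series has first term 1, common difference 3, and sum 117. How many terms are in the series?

Using S = n/2 × [2a + (n-1)d]
117 = n/2 × [2(1) + (n-1)(3)]
117 = n/2 × [2 + 3n - 3]
234 = n × [-1 + 3n]
3n² + (-1)n - 234 = 0
Discriminant: Δ = (-1)² - 4(3)(-234) = 1 + 2808 = 2809
√Δ = 53
n = [-(-1) + √Δ] / (2·3) = (1 + 53) / 6 = 54 / 6 = 9
(The negative root is discarded since n must be a positive integer.)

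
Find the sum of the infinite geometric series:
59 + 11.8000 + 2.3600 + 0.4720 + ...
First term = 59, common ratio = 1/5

For |r| < 1, S = a / (1 - r)
S = 59 / (1 - (1/5))
S = 59 / (4/5)
S = 295/4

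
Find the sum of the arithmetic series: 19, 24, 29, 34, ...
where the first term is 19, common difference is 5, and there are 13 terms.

Sₙ = n/2 × (first + last)
Last term = a + (n-1)d = 19 + (13-1)×5 = 79
S_13 = 13/2 × (19 + 79)
S_13 = 13/2 × 98 = 637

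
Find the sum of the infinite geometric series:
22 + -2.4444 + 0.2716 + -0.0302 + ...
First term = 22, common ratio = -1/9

For |r| < 1, S = a / (1 - r)
S = 22 / (1 - (-1/9))
S = 22 / (10/9)
S = 99/5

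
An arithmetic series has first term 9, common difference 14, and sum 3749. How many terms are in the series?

Using S = n/2 × [2a + (n-1)d]
3749 = n/2 × [2(9) + (n-1)(14)]
3749 = n/2 × [18 + 14n - 14]
7498 = n × [4 + 14n]
14n² + (4)n - 7498 = 0
Discriminant: Δ = (4)² - 4(14)(-7498) = 16 + 419888 = 419904
√Δ = 648
n = [-(4) + √Δ] / (2·14) = (-4 + 648) / 28 = 644 / 28 = 23
(The negative root is discarded since n must be a positive integer.)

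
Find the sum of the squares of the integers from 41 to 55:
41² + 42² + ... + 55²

Use ∑_{k=1}^{n} k² = n(n+1)(2n+1)/6, then subtract the first 40 terms.
∑_{k=1}^{55} k² = 55×56×111/6 = 56980
∑_{k=1}^{40} k² = 40×41×81/6 = 22140
∑_{k=41}^{55} k² = 56980 - 22140 = 34840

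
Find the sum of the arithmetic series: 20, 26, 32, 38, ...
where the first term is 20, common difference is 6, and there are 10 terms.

Sₙ = n/2 × (first + last)
Last term = a + (n-1)d = 20 + (10-1)×6 = 74
S_10 = 10/2 × (20 + 74)
S_10 = 10/2 × 94 = 470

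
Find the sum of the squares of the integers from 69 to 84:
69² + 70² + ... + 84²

Use ∑_{k=1}^{n} k² = n(n+1)(2n+1)/6, then subtract the first 68 terms.
∑_{k=1}^{84} k² = 84×85×169/6 = 201110
∑_{k=1}^{68} k² = 68×69×137/6 = 107134
∑_{k=69}^{84} k² = 201110 - 107134 = 93976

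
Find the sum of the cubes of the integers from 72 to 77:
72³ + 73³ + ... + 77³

Use ∑_{k=1}^{n} k³ = [n(n+1)/2]², then subtract the first 71 terms.
∑_{k=1}^{77} k³ = [77×78/2]² = 3003² = 9018009
∑_{k=1}^{71} k³ = [71×72/2]² = 2556² = 6533136
∑_{k=72}^{77} k³ = 9018009 - 6533136 = 2484873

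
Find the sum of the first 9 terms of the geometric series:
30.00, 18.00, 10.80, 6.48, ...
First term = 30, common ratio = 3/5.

Sₙ = a(1 - rⁿ) / (1 - r)
S_9 = 30(1 - (3/5)^9) / (1 - (3/5))
S_9 = 30(1 - (19683/1953125)) / (2/5)
S_9 = 5800326/78125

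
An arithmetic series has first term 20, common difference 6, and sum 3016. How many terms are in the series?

Using S = n/2 × [2a + (n-1)d]
3016 = n/2 × [2(20) + (n-1)(6)]
3016 = n/2 × [40 + 6n - 6]
6032 = n × [34 + 6n]
6n² + (34)n - 6032 = 0
Discriminant: Δ = (34)² - 4(6)(-6032) = 1156 + 144768 = 145924
√Δ = 382
n = [-(34) + √Δ] / (2·6) = (-34 + 382) / 12 = 348 / 12 = 29
(The negative root is discarded since n must be a positive integer.)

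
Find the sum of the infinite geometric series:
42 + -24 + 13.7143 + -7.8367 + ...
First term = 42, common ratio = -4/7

For |r| < 1, S = a / (1 - r)
S = 42 / (1 - (-4/7))
S = 42 / (11/7)
S = 294/11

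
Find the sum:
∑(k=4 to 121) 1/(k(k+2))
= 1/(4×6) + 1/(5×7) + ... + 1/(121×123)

Partial fractions: 1/(k(k+2)) = (1/2)[1/k - 1/(k+2)]
Telescoping leaves the first two and last two terms:
= (1/2)[1/4 + 1/5 - 1/122 - 1/123]
= 65077/300120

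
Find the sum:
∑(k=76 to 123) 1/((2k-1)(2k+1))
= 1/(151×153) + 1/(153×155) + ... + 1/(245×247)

Partial fractions: 1/((2k-1)(2k+1)) = (1/2)[1/(2k-1) - 1/(2k+1)]
The series telescopes:
= (1/2)[1/151 - 1/247]
= 48/37297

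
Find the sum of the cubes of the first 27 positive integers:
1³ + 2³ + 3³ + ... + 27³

Formula: ∑k³ = [n(n+1)/2]²
= [27×28/2]²
= 378²
= 142884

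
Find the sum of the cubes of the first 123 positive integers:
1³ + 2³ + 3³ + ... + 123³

Formula: ∑k³ = [n(n+1)/2]²
= [123×124/2]²
= 7626²
= 58155876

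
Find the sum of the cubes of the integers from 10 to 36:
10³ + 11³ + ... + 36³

Use ∑_{k=1}^{n} k³ = [n(n+1)/2]², then subtract the first 9 terms.
∑_{k=1}^{36} k³ = [36×37/2]² = 666² = 443556
∑_{k=1}^{9} k³ = [9×10/2]² = 45² = 2025
∑_{k=10}^{36} k³ = 443556 - 2025 = 441531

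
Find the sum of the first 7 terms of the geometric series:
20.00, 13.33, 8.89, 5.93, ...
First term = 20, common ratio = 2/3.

Sₙ = a(1 - rⁿ) / (1 - r)
S_7 = 20(1 - (2/3)^7) / (1 - (2/3))
S_7 = 20(1 - (128/2187)) / (1/3)
S_7 = 41180/729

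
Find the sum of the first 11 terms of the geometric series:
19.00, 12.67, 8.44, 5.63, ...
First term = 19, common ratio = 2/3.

Sₙ = a(1 - rⁿ) / (1 - r)
S_11 = 19(1 - (2/3)^11) / (1 - (2/3))
S_11 = 19(1 - (2048/177147)) / (1/3)
S_11 = 3326881/59049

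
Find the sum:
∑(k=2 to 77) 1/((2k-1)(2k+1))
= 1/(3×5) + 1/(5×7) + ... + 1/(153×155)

Partial fractions: 1/((2k-1)(2k+1)) = (1/2)[1/(2k-1) - 1/(2k+1)]
The series telescopes:
= (1/2)[1/3 - 1/155]
= 76/465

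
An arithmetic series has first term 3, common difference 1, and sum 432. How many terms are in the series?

Using S = n/2 × [2a + (n-1)d]
432 = n/2 × [2(3) + (n-1)(1)]
432 = n/2 × [6 + 1n - 1]
864 = n × [5 + 1n]
1n² + (5)n - 864 = 0
Discriminant: Δ = (5)² - 4(1)(-864) = 25 + 3456 = 3481
√Δ = 59
n = [-(5) + √Δ] / (2·1) = (-5 + 59) / 2 = 54 / 2 = 27
(The negative root is discarded since n must be a positive integer.)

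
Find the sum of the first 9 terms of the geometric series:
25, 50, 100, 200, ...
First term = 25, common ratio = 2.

Sₙ = a(1 - rⁿ) / (1 - r)
S_9 = 25(1 - 2^9) / (1 - 2)
S_9 = 25(1 - 512) / (-1)
S_9 = 12775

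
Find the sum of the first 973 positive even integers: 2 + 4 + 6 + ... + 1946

Sum of first n even numbers = n(n+1)
= 973×974
= 947702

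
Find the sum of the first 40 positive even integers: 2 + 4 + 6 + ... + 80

Sum of first n even numbers = n(n+1)
= 40×41
= 1640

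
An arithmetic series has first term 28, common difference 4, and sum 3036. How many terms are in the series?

Using S = n/2 × [2a + (n-1)d]
3036 = n/2 × [2(28) + (n-1)(4)]
3036 = n/2 × [56 + 4n - 4]
6072 = n × [52 + 4n]
4n² + (52)n - 6072 = 0
Discriminant: Δ = (52)² - 4(4)(-6072) = 2704 + 97152 = 99856
√Δ = 316
n = [-(52) + √Δ] / (2·4) = (-52 + 316) / 8 = 264 / 8 = 33
(The negative root is discarded since n must be a positive integer.)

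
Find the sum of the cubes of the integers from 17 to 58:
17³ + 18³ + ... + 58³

Use ∑_{k=1}^{n} k³ = [n(n+1)/2]², then subtract the first 16 terms.
∑_{k=1}^{58} k³ = [58×59/2]² = 1711² = 2927521
∑_{k=1}^{16} k³ = [16×17/2]² = 136² = 18496
∑_{k=17}^{58} k³ = 2927521 - 18496 = 2909025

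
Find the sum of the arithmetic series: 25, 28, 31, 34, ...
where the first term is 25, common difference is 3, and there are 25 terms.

Sₙ = n/2 × (first + last)
Last term = a + (n-1)d = 25 + (25-1)×3 = 97
S_25 = 25/2 × (25 + 97)
S_25 = 25/2 × 122 = 1525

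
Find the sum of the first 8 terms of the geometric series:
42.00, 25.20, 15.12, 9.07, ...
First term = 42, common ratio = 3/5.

Sₙ = a(1 - rⁿ) / (1 - r)
S_8 = 42(1 - (3/5)^8) / (1 - (3/5))
S_8 = 42(1 - (6561/390625)) / (2/5)
S_8 = 8065344/78125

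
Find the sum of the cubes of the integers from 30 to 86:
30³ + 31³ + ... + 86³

Use ∑_{k=1}^{n} k³ = [n(n+1)/2]², then subtract the first 29 terms.
∑_{k=1}^{86} k³ = [86×87/2]² = 3741² = 13995081
∑_{k=1}^{29} k³ = [29×30/2]² = 435² = 189225
∑_{k=30}^{86} k³ = 13995081 - 189225 = 13805856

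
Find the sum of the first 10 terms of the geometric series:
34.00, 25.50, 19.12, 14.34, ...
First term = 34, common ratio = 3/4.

Sₙ = a(1 - rⁿ) / (1 - r)
S_10 = 34(1 - (3/4)^10) / (1 - (3/4))
S_10 = 34(1 - (59049/1048576)) / (1/4)
S_10 = 16821959/131072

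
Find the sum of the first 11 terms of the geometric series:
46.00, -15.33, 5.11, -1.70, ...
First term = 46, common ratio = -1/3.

Sₙ = a(1 - rⁿ) / (1 - r)
S_11 = 46(1 - (-1/3)^11) / (1 - (-1/3))
S_11 = 46(1 - (-1/177147)) / (4/3)
S_11 = 2037202/59049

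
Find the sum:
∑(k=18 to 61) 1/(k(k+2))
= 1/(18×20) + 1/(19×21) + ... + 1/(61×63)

Partial fractions: 1/(k(k+2)) = (1/2)[1/k - 1/(k+2)]
Telescoping leaves the first two and last two terms:
= (1/2)[1/18 + 1/19 - 1/62 - 1/63]
= 2827/74214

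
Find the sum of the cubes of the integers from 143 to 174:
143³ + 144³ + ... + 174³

Use ∑_{k=1}^{n} k³ = [n(n+1)/2]², then subtract the first 142 terms.
∑_{k=1}^{174} k³ = [174×175/2]² = 15225² = 231800625
∑_{k=1}^{142} k³ = [142×143/2]² = 10153² = 103083409
∑_{k=143}^{174} k³ = 231800625 - 103083409 = 128717216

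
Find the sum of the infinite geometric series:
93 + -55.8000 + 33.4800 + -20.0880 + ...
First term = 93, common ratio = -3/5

For |r| < 1, S = a / (1 - r)
S = 93 / (1 - (-3/5))
S = 93 / (8/5)
S = 465/8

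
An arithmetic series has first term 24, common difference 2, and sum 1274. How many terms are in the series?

Using S = n/2 × [2a + (n-1)d]
1274 = n/2 × [2(24) + (n-1)(2)]
1274 = n/2 × [48 + 2n - 2]
2548 = n × [46 + 2n]
2n² + (46)n - 2548 = 0
Discriminant: Δ = (46)² - 4(2)(-2548) = 2116 + 20384 = 22500
√Δ = 150
n = [-(46) + √Δ] / (2·2) = (-46 + 150) / 4 = 104 / 4 = 26
(The negative root is discarded since n must be a positive integer.)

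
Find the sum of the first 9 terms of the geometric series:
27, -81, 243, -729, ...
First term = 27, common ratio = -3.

Sₙ = a(1 - rⁿ) / (1 - r)
S_9 = 27(1 - (-3)^9) / (1 - (-3))
S_9 = 27(1 - (-19683)) / (4)
S_9 = 132867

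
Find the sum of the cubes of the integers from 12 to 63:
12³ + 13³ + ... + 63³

Use ∑_{k=1}^{n} k³ = [n(n+1)/2]², then subtract the first 11 terms.
∑_{k=1}^{63} k³ = [63×64/2]² = 2016² = 4064256
∑_{k=1}^{11} k³ = [11×12/2]² = 66² = 4356
∑_{k=12}^{63} k³ = 4064256 - 4356 = 4059900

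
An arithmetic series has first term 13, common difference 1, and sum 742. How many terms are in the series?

Using S = n/2 × [2a + (n-1)d]
742 = n/2 × [2(13) + (n-1)(1)]
742 = n/2 × [26 + 1n - 1]
1484 = n × [25 + 1n]
1n² + (25)n - 1484 = 0
Discriminant: Δ = (25)² - 4(1)(-1484) = 625 + 5936 = 6561
√Δ = 81
n = [-(25) + √Δ] / (2·1) = (-25 + 81) / 2 = 56 / 2 = 28
(The negative root is discarded since n must be a positive integer.)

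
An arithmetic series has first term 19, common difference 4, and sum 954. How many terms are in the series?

Using S = n/2 × [2a + (n-1)d]
954 = n/2 × [2(19) + (n-1)(4)]
954 = n/2 × [38 + 4n - 4]
1908 = n × [34 + 4n]
4n² + (34)n - 1908 = 0
Discriminant: Δ = (34)² - 4(4)(-1908) = 1156 + 30528 = 31684
√Δ = 178
n = [-(34) + √Δ] / (2·4) = (-34 + 178) / 8 = 144 / 8 = 18
(The negative root is discarded since n must be a positive integer.)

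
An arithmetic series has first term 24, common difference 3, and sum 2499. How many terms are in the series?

Using S = n/2 × [2a + (n-1)d]
2499 = n/2 × [2(24) + (n-1)(3)]
2499 = n/2 × [48 + 3n - 3]
4998 = n × [45 + 3n]
3n² + (45)n - 4998 = 0
Discriminant: Δ = (45)² - 4(3)(-4998) = 2025 + 59976 = 62001
√Δ = 249
n = [-(45) + √Δ] / (2·3) = (-45 + 249) / 6 = 204 / 6 = 34
(The negative root is discarded since n must be a positive integer.)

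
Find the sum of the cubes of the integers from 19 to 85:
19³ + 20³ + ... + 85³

Use ∑_{k=1}^{n} k³ = [n(n+1)/2]², then subtract the first 18 terms.
∑_{k=1}^{85} k³ = [85×86/2]² = 3655² = 13359025
∑_{k=1}^{18} k³ = [18×19/2]² = 171² = 29241
∑_{k=19}^{85} k³ = 13359025 - 29241 = 13329784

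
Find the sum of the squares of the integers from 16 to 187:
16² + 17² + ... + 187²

Use ∑_{k=1}^{n} k² = n(n+1)(2n+1)/6, then subtract the first 15 terms.
∑_{k=1}^{187} k² = 187×188×375/6 = 2197250
∑_{k=1}^{15} k² = 15×16×31/6 = 1240
∑_{k=16}^{187} k² = 2197250 - 1240 = 2196010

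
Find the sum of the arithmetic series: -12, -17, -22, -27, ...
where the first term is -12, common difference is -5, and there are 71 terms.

Sₙ = n/2 × (first + last)
Last term = a + (n-1)d = -12 + (71-1)×(-5) = -362
S_71 = 71/2 × (-12 + (-362))
S_71 = 71/2 × (-374) = -13277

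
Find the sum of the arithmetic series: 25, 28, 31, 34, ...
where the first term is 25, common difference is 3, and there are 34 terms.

Sₙ = n/2 × (first + last)
Last term = a + (n-1)d = 25 + (34-1)×3 = 124
S_34 = 34/2 × (25 + 124)
S_34 = 34/2 × 149 = 2533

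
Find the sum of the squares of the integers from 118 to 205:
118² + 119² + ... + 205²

Use ∑_{k=1}^{n} k² = n(n+1)(2n+1)/6, then subtract the first 117 terms.
∑_{k=1}^{205} k² = 205×206×411/6 = 2892755
∑_{k=1}^{117} k² = 117×118×235/6 = 540735
∑_{k=118}^{205} k² = 2892755 - 540735 = 2352020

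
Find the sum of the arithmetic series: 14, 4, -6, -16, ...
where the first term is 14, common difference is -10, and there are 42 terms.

Sₙ = n/2 × (first + last)
Last term = a + (n-1)d = 14 + (42-1)×(-10) = -396
S_42 = 42/2 × (14 + (-396))
S_42 = 42/2 × (-382) = -8022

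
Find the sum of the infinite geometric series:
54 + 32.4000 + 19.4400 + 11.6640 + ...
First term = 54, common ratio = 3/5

For |r| < 1, S = a / (1 - r)
S = 54 / (1 - (3/5))
S = 54 / (2/5)
S = 135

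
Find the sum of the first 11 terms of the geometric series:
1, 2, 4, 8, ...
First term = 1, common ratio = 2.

Sₙ = a(1 - rⁿ) / (1 - r)
S_11 = 1(1 - 2^11) / (1 - 2)
S_11 = 1(1 - 2048) / (-1)
S_11 = 2047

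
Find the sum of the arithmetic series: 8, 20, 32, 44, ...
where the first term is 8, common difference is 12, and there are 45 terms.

Sₙ = n/2 × (first + last)
Last term = a + (n-1)d = 8 + (45-1)×12 = 536
S_45 = 45/2 × (8 + 536)
S_45 = 45/2 × 544 = 12240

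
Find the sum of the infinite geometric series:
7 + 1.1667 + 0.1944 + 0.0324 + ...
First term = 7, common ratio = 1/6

For |r| < 1, S = a / (1 - r)
S = 7 / (1 - (1/6))
S = 7 / (5/6)
S = 42/5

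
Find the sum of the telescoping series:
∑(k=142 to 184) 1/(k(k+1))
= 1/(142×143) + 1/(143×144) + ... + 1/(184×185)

Partial fractions: 1/(k(k+1)) = 1/k - 1/(k+1)
The series telescopes:
= (1/142 - 1/143) + (1/143 - 1/144) + ... + (1/184 - 1/185)
= 1/142 - 1/185
= 43/26270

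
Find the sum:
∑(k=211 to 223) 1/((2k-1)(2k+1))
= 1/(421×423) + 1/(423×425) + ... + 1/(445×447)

Partial fractions: 1/((2k-1)(2k+1)) = (1/2)[1/(2k-1) - 1/(2k+1)]
The series telescopes:
= (1/2)[1/421 - 1/447]
= 13/188187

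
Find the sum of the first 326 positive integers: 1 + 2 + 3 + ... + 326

Formula: ∑k = n(n+1)/2
= 326×327/2
= 106602/2
= 53301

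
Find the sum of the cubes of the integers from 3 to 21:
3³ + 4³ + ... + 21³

Use ∑_{k=1}^{n} k³ = [n(n+1)/2]², then subtract the first 2 terms.
∑_{k=1}^{21} k³ = [21×22/2]² = 231² = 53361
∑_{k=1}^{2} k³ = [2×3/2]² = 3² = 9
∑_{k=3}^{21} k³ = 53361 - 9 = 53352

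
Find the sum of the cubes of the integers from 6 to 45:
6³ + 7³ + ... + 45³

Use ∑_{k=1}^{n} k³ = [n(n+1)/2]², then subtract the first 5 terms.
∑_{k=1}^{45} k³ = [45×46/2]² = 1035² = 1071225
∑_{k=1}^{5} k³ = [5×6/2]² = 15² = 225
∑_{k=6}^{45} k³ = 1071225 - 225 = 1071000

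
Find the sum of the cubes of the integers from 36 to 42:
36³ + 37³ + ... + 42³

Use ∑_{k=1}^{n} k³ = [n(n+1)/2]², then subtract the first 35 terms.
∑_{k=1}^{42} k³ = [42×43/2]² = 903² = 815409
∑_{k=1}^{35} k³ = [35×36/2]² = 630² = 396900
∑_{k=36}^{42} k³ = 815409 - 396900 = 418509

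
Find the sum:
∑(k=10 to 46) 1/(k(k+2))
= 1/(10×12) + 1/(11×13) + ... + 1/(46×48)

Partial fractions: 1/(k(k+2)) = (1/2)[1/k - 1/(k+2)]
Telescoping leaves the first two and last two terms:
= (1/2)[1/10 + 1/11 - 1/47 - 1/48]
= 18463/248160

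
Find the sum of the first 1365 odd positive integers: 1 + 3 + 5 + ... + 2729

Sum of first n odd numbers = n²
= 1365²
= 1863225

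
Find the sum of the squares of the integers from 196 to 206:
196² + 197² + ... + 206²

Use ∑_{k=1}^{n} k² = n(n+1)(2n+1)/6, then subtract the first 195 terms.
∑_{k=1}^{206} k² = 206×207×413/6 = 2935191
∑_{k=1}^{195} k² = 195×196×391/6 = 2490670
∑_{k=196}^{206} k² = 2935191 - 2490670 = 444521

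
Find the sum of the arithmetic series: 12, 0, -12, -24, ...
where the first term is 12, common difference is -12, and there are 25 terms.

Sₙ = n/2 × (first + last)
Last term = a + (n-1)d = 12 + (25-1)×(-12) = -276
S_25 = 25/2 × (12 + (-276))
S_25 = 25/2 × (-264) = -3300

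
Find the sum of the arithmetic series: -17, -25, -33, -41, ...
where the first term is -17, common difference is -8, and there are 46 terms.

Sₙ = n/2 × (first + last)
Last term = a + (n-1)d = -17 + (46-1)×(-8) = -377
S_46 = 46/2 × (-17 + (-377))
S_46 = 46/2 × (-394) = -9062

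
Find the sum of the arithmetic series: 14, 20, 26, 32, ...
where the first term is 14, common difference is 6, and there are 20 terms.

Sₙ = n/2 × (first + last)
Last term = a + (n-1)d = 14 + (20-1)×6 = 128
S_20 = 20/2 × (14 + 128)
S_20 = 20/2 × 142 = 1420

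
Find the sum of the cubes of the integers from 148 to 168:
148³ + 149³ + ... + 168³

Use ∑_{k=1}^{n} k³ = [n(n+1)/2]², then subtract the first 147 terms.
∑_{k=1}^{168} k³ = [168×169/2]² = 14196² = 201526416
∑_{k=1}^{147} k³ = [147×148/2]² = 10878² = 118330884
∑_{k=148}^{168} k³ = 201526416 - 118330884 = 83195532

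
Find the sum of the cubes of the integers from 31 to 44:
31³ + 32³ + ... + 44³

Use ∑_{k=1}^{n} k³ = [n(n+1)/2]², then subtract the first 30 terms.
∑_{k=1}^{44} k³ = [44×45/2]² = 990² = 980100
∑_{k=1}^{30} k³ = [30×31/2]² = 465² = 216225
∑_{k=31}^{44} k³ = 980100 - 216225 = 763875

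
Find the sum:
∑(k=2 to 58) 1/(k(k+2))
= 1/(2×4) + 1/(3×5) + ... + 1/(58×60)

Partial fractions: 1/(k(k+2)) = (1/2)[1/k - 1/(k+2)]
Telescoping leaves the first two and last two terms:
= (1/2)[1/2 + 1/3 - 1/59 - 1/60]
= 2831/7080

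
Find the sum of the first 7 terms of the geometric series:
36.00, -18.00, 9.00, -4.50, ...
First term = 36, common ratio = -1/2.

Sₙ = a(1 - rⁿ) / (1 - r)
S_7 = 36(1 - (-1/2)^7) / (1 - (-1/2))
S_7 = 36(1 - (-1/128)) / (3/2)
S_7 = 387/16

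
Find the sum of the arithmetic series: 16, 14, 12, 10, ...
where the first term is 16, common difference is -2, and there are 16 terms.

Sₙ = n/2 × (first + last)
Last term = a + (n-1)d = 16 + (16-1)×(-2) = -14
S_16 = 16/2 × (16 + (-14))
S_16 = 16/2 × 2 = 16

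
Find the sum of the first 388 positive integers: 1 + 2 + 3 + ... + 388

Formula: ∑k = n(n+1)/2
= 388×389/2
= 150932/2
= 75466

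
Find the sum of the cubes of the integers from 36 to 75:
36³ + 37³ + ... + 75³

Use ∑_{k=1}^{n} k³ = [n(n+1)/2]², then subtract the first 35 terms.
∑_{k=1}^{75} k³ = [75×76/2]² = 2850² = 8122500
∑_{k=1}^{35} k³ = [35×36/2]² = 630² = 396900
∑_{k=36}^{75} k³ = 8122500 - 396900 = 7725600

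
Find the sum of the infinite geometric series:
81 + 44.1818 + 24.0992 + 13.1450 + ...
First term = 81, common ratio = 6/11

For |r| < 1, S = a / (1 - r)
S = 81 / (1 - (6/11))
S = 81 / (5/11)
S = 891/5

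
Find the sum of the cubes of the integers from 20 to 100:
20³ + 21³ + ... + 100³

Use ∑_{k=1}^{n} k³ = [n(n+1)/2]², then subtract the first 19 terms.
∑_{k=1}^{100} k³ = [100×101/2]² = 5050² = 25502500
∑_{k=1}^{19} k³ = [19×20/2]² = 190² = 36100
∑_{k=20}^{100} k³ = 25502500 - 36100 = 25466400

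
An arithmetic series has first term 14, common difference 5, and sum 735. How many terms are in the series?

Using S = n/2 × [2a + (n-1)d]
735 = n/2 × [2(14) + (n-1)(5)]
735 = n/2 × [28 + 5n - 5]
1470 = n × [23 + 5n]
5n² + (23)n - 1470 = 0
Discriminant: Δ = (23)² - 4(5)(-1470) = 529 + 29400 = 29929
√Δ = 173
n = [-(23) + √Δ] / (2·5) = (-23 + 173) / 10 = 150 / 10 = 15
(The negative root is discarded since n must be a positive integer.)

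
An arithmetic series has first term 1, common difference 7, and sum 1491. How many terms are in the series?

Using S = n/2 × [2a + (n-1)d]
1491 = n/2 × [2(1) + (n-1)(7)]
1491 = n/2 × [2 + 7n - 7]
2982 = n × [-5 + 7n]
7n² + (-5)n - 2982 = 0
Discriminant: Δ = (-5)² - 4(7)(-2982) = 25 + 83496 = 83521
√Δ = 289
n = [-(-5) + √Δ] / (2·7) = (5 + 289) / 14 = 294 / 14 = 21
(The negative root is discarded since n must be a positive integer.)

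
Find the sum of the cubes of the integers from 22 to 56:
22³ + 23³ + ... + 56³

Use ∑_{k=1}^{n} k³ = [n(n+1)/2]², then subtract the first 21 terms.
∑_{k=1}^{56} k³ = [56×57/2]² = 1596² = 2547216
∑_{k=1}^{21} k³ = [21×22/2]² = 231² = 53361
∑_{k=22}^{56} k³ = 2547216 - 53361 = 2493855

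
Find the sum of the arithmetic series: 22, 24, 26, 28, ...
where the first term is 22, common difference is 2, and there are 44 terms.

Sₙ = n/2 × (first + last)
Last term = a + (n-1)d = 22 + (44-1)×2 = 108
S_44 = 44/2 × (22 + 108)
S_44 = 44/2 × 130 = 2860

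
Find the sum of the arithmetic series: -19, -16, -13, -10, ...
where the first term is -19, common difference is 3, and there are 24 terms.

Sₙ = n/2 × (first + last)
Last term = a + (n-1)d = -19 + (24-1)×3 = 50
S_24 = 24/2 × (-19 + 50)
S_24 = 24/2 × 31 = 372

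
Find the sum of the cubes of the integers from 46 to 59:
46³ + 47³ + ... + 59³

Use ∑_{k=1}^{n} k³ = [n(n+1)/2]², then subtract the first 45 terms.
∑_{k=1}^{59} k³ = [59×60/2]² = 1770² = 3132900
∑_{k=1}^{45} k³ = [45×46/2]² = 1035² = 1071225
∑_{k=46}^{59} k³ = 3132900 - 1071225 = 2061675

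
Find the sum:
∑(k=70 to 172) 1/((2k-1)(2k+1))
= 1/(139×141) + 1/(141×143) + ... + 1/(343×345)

Partial fractions: 1/((2k-1)(2k+1)) = (1/2)[1/(2k-1) - 1/(2k+1)]
The series telescopes:
= (1/2)[1/139 - 1/345]
= 103/47955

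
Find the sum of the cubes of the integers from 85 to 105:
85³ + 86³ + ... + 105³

Use ∑_{k=1}^{n} k³ = [n(n+1)/2]², then subtract the first 84 terms.
∑_{k=1}^{105} k³ = [105×106/2]² = 5565² = 30969225
∑_{k=1}^{84} k³ = [84×85/2]² = 3570² = 12744900
∑_{k=85}^{105} k³ = 30969225 - 12744900 = 18224325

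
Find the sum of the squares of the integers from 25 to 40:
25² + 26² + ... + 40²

Use ∑_{k=1}^{n} k² = n(n+1)(2n+1)/6, then subtract the first 24 terms.
∑_{k=1}^{40} k² = 40×41×81/6 = 22140
∑_{k=1}^{24} k² = 24×25×49/6 = 4900
∑_{k=25}^{40} k² = 22140 - 4900 = 17240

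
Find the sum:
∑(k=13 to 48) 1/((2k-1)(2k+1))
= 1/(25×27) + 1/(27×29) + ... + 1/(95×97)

Partial fractions: 1/((2k-1)(2k+1)) = (1/2)[1/(2k-1) - 1/(2k+1)]
The series telescopes:
= (1/2)[1/25 - 1/97]
= 36/2425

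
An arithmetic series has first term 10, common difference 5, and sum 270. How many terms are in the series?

Using S = n/2 × [2a + (n-1)d]
270 = n/2 × [2(10) + (n-1)(5)]
270 = n/2 × [20 + 5n - 5]
540 = n × [15 + 5n]
5n² + (15)n - 540 = 0
Discriminant: Δ = (15)² - 4(5)(-540) = 225 + 10800 = 11025
√Δ = 105
n = [-(15) + √Δ] / (2·5) = (-15 + 105) / 10 = 90 / 10 = 9
(The negative root is discarded since n must be a positive integer.)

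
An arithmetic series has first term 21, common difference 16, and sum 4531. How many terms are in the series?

Using S = n/2 × [2a + (n-1)d]
4531 = n/2 × [2(21) + (n-1)(16)]
4531 = n/2 × [42 + 16n - 16]
9062 = n × [26 + 16n]
16n² + (26)n - 9062 = 0
Discriminant: Δ = (26)² - 4(16)(-9062) = 676 + 579968 = 580644
√Δ = 762
n = [-(26) + √Δ] / (2·16) = (-26 + 762) / 32 = 736 / 32 = 23
(The negative root is discarded since n must be a positive integer.)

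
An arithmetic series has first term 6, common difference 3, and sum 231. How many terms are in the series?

Using S = n/2 × [2a + (n-1)d]
231 = n/2 × [2(6) + (n-1)(3)]
231 = n/2 × [12 + 3n - 3]
462 = n × [9 + 3n]
3n² + (9)n - 462 = 0
Discriminant: Δ = (9)² - 4(3)(-462) = 81 + 5544 = 5625
√Δ = 75
n = [-(9) + √Δ] / (2·3) = (-9 + 75) / 6 = 66 / 6 = 11
(The negative root is discarded since n must be a positive integer.)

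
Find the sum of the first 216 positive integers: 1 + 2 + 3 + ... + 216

Formula: ∑k = n(n+1)/2
= 216×217/2
= 46872/2
= 23436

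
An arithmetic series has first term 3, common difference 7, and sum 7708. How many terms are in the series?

Using S = n/2 × [2a + (n-1)d]
7708 = n/2 × [2(3) + (n-1)(7)]
7708 = n/2 × [6 + 7n - 7]
15416 = n × [-1 + 7n]
7n² + (-1)n - 15416 = 0
Discriminant: Δ = (-1)² - 4(7)(-15416) = 1 + 431648 = 431649
√Δ = 657
n = [-(-1) + √Δ] / (2·7) = (1 + 657) / 14 = 658 / 14 = 47
(The negative root is discarded since n must be a positive integer.)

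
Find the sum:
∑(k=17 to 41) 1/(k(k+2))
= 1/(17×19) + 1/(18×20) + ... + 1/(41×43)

Partial fractions: 1/(k(k+2)) = (1/2)[1/k - 1/(k+2)]
Telescoping leaves the first two and last two terms:
= (1/2)[1/17 + 1/18 - 1/42 - 1/43]
= 1550/46053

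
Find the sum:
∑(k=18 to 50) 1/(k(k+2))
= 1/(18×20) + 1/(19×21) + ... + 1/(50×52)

Partial fractions: 1/(k(k+2)) = (1/2)[1/k - 1/(k+2)]
Telescoping leaves the first two and last two terms:
= (1/2)[1/18 + 1/19 - 1/51 - 1/52]
= 10483/302328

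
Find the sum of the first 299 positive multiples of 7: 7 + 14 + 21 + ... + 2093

Factor out 7: = 7(1 + 2 + ... + 299) = 7 × n(n+1)/2
= 7 × 299×300/2
= 7 × 44850
= 313950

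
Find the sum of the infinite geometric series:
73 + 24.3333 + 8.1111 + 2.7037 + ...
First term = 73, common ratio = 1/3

For |r| < 1, S = a / (1 - r)
S = 73 / (1 - (1/3))
S = 73 / (2/3)
S = 219/2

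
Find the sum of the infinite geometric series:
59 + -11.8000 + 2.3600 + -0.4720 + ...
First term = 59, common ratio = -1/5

For |r| < 1, S = a / (1 - r)
S = 59 / (1 - (-1/5))
S = 59 / (6/5)
S = 295/6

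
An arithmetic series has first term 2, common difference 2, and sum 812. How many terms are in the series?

Using S = n/2 × [2a + (n-1)d]
812 = n/2 × [2(2) + (n-1)(2)]
812 = n/2 × [4 + 2n - 2]
1624 = n × [2 + 2n]
2n² + (2)n - 1624 = 0
Discriminant: Δ = (2)² - 4(2)(-1624) = 4 + 12992 = 12996
√Δ = 114
n = [-(2) + √Δ] / (2·2) = (-2 + 114) / 4 = 112 / 4 = 28
(The negative root is discarded since n must be a positive integer.)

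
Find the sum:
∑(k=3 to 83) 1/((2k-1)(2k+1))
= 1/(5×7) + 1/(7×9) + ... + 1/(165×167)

Partial fractions: 1/((2k-1)(2k+1)) = (1/2)[1/(2k-1) - 1/(2k+1)]
The series telescopes:
= (1/2)[1/5 - 1/167]
= 81/835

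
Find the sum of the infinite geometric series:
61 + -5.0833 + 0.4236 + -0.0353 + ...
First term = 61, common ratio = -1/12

For |r| < 1, S = a / (1 - r)
S = 61 / (1 - (-1/12))
S = 61 / (13/12)
S = 732/13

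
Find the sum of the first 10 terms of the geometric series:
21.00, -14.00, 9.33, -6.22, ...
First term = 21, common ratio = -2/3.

Sₙ = a(1 - rⁿ) / (1 - r)
S_10 = 21(1 - (-2/3)^10) / (1 - (-2/3))
S_10 = 21(1 - (1024/59049)) / (5/3)
S_10 = 81235/6561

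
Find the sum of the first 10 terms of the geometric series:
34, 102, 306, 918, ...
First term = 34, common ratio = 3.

Sₙ = a(1 - rⁿ) / (1 - r)
S_10 = 34(1 - 3^10) / (1 - 3)
S_10 = 34(1 - 59049) / (-2)
S_10 = 1003816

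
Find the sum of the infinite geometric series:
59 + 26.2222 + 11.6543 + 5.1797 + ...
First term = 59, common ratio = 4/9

For |r| < 1, S = a / (1 - r)
S = 59 / (1 - (4/9))
S = 59 / (5/9)
S = 531/5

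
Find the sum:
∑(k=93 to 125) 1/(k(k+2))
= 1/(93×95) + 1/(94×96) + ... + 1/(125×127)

Partial fractions: 1/(k(k+2)) = (1/2)[1/k - 1/(k+2)]
Telescoping leaves the first two and last two terms:
= (1/2)[1/93 + 1/94 - 1/126 - 1/127]
= 32527/11657457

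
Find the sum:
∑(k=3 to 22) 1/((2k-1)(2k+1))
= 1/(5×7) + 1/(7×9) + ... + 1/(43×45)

Partial fractions: 1/((2k-1)(2k+1)) = (1/2)[1/(2k-1) - 1/(2k+1)]
The series telescopes:
= (1/2)[1/5 - 1/45]
= 4/45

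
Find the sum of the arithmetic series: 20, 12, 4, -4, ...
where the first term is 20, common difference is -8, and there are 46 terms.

Sₙ = n/2 × (first + last)
Last term = a + (n-1)d = 20 + (46-1)×(-8) = -340
S_46 = 46/2 × (20 + (-340))
S_46 = 46/2 × (-320) = -7360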